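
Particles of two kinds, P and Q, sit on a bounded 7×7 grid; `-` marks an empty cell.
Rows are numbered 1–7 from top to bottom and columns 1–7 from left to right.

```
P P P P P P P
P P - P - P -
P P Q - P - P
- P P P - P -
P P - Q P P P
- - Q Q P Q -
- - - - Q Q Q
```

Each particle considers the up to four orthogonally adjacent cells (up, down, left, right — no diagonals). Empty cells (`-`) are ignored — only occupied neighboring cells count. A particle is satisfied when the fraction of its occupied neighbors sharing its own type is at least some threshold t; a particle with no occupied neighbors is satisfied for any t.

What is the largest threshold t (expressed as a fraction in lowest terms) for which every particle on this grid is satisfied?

(1,1)P 2/2
(1,2)P 3/3
(1,3)P 2/2
(1,4)P 3/3
(1,5)P 2/2
(1,6)P 3/3
(1,7)P 1/1
(2,1)P 3/3
(2,2)P 3/3
(2,4)P 1/1
(2,6)P 1/1
(3,1)P 2/2
(3,2)P 3/4
(3,3)Q 0/2
(3,5)P — no occupied neighbors
(3,7)P — no occupied neighbors
(4,2)P 3/3
(4,3)P 2/3
(4,4)P 1/2
(4,6)P 1/1
(5,1)P 1/1
(5,2)P 2/2
(5,4)Q 1/3
(5,5)P 2/3
(5,6)P 3/4
(5,7)P 1/1
(6,3)Q 1/1
(6,4)Q 2/3
(6,5)P 1/4
(6,6)Q 1/3
(7,5)Q 1/2
(7,6)Q 3/3
(7,7)Q 1/1
The smallest same-type fraction is 0/2 at (3,3), which reduces to 0/1. Any threshold above that leaves this particle unsatisfied.

0/1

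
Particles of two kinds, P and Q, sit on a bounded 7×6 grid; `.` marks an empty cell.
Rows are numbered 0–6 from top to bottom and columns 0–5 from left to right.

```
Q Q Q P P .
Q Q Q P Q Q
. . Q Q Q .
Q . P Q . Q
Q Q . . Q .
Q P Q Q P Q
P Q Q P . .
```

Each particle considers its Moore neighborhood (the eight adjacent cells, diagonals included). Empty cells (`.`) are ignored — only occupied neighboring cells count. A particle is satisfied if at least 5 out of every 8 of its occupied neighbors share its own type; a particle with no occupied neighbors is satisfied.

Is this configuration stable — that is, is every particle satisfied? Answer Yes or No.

No

Row 0: (0,0)Q 3/3 satisfied · (0,1)Q 5/5 satisfied · (0,2)Q 3/5 not · (0,3)P 2/5 not · (0,4)P 2/4 not
Row 1: (1,0)Q 3/3 satisfied · (1,1)Q 6/6 satisfied · (1,2)Q 5/7 satisfied · (1,3)P 2/8 not · (1,4)Q 3/6 not · (1,5)Q 2/3 satisfied
Row 2: (2,2)Q 4/6 satisfied · (2,3)Q 5/7 satisfied · (2,4)Q 5/6 satisfied
Row 3: (3,0)Q 2/2 satisfied · (3,2)P 0/4 not · (3,3)Q 4/5 satisfied · (3,5)Q 2/2 satisfied
Row 4: (4,0)Q 3/4 satisfied · (4,1)Q 4/6 satisfied · (4,4)Q 4/5 satisfied
Row 5: (5,0)Q 3/5 not · (5,1)P 1/7 not · (5,2)Q 4/6 satisfied · (5,3)Q 3/5 not · (5,4)P 1/4 not · (5,5)Q 1/2 not
Row 6: (6,0)P 1/3 not · (6,1)Q 3/5 not · (6,2)Q 3/5 not · (6,3)P 1/4 not
For instance (0,2) has only 3/5 same-type neighbors, below 5/8.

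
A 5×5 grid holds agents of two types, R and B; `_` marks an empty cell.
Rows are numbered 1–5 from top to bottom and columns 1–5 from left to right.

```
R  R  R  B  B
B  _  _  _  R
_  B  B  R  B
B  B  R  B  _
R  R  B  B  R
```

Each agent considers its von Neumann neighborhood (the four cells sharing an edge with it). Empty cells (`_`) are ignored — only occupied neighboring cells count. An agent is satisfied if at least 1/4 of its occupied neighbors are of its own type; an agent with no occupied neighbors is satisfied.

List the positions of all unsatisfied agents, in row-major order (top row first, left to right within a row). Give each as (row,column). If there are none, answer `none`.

(2,1), (2,5), (3,4), (3,5), (4,3), (5,5)

Row 1: (1,1)R 1/2 satisfied · (1,2)R 2/2 satisfied · (1,3)R 1/2 satisfied · (1,4)B 1/2 satisfied · (1,5)B 1/2 satisfied
Row 2: (2,1)B 0/1 not · (2,5)R 0/2 not
Row 3: (3,2)B 2/2 satisfied · (3,3)B 1/3 satisfied · (3,4)R 0/3 not · (3,5)B 0/2 not
Row 4: (4,1)B 1/2 satisfied · (4,2)B 2/4 satisfied · (4,3)R 0/4 not · (4,4)B 1/3 satisfied
Row 5: (5,1)R 1/2 satisfied · (5,2)R 1/3 satisfied · (5,3)B 1/3 satisfied · (5,4)B 2/3 satisfied · (5,5)R 0/1 not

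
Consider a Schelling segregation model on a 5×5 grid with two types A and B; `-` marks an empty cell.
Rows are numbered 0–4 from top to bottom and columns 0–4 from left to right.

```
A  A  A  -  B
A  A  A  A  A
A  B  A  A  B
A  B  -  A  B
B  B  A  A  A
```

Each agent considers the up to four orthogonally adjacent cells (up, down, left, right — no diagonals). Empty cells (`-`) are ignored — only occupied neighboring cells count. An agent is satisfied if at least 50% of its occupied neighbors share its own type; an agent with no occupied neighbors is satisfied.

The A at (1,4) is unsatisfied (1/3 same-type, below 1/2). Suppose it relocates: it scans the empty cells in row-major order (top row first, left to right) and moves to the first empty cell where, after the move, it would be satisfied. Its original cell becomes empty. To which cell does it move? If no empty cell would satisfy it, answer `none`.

Vacating (1,4). Empty cells in order:
  (0,3): 2/3 same-type → satisfied — stop here.

(0,3)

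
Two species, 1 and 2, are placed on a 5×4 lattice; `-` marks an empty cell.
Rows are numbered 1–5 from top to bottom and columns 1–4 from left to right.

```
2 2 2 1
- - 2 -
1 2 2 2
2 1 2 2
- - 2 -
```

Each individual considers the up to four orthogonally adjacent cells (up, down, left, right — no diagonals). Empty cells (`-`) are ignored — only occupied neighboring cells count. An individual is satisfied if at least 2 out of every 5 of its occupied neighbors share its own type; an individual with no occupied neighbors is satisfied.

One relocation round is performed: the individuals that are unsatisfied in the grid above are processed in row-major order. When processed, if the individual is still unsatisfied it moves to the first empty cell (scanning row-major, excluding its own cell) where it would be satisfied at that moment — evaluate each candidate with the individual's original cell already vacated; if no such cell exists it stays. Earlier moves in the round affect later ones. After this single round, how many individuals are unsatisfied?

Initially unsatisfied (in order): (1,4), (3,1), (3,2), (4,1), (4,2).
  (1,4) → (2,1).
  (3,1) → (5,2).
  (3,2): now satisfied by earlier moves; stays.
  (4,1) → (1,4).
  (4,2) → (3,1).
Resulting grid:
2 2 2 2
1 - 2 -
1 2 2 2
- - 2 2
- 1 2 -
Unsatisfied now: (5,2).

1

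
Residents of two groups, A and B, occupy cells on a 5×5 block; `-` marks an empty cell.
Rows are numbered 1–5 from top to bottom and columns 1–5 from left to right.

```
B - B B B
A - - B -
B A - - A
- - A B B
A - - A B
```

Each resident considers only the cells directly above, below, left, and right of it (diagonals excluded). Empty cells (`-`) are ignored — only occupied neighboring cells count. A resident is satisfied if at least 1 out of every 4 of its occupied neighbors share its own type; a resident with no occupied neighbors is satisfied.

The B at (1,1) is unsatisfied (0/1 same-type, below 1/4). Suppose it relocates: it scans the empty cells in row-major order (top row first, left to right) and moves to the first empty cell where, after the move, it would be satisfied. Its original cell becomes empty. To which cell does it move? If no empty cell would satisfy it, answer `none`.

Vacating (1,1). Empty cells in order:
  (1,2): 1/1 same-type → satisfied — stop here.

(1,2)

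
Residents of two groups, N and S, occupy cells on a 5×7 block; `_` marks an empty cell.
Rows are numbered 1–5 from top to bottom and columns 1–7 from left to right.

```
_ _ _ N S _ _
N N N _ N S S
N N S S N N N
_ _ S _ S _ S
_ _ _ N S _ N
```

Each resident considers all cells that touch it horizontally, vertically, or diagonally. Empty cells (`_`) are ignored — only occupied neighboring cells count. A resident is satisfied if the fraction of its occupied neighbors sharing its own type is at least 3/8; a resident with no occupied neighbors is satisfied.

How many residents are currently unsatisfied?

7

Row 1: (1,4)N 2/3 ok · (1,5)S 1/3 unhappy
Row 2: (2,1)N 3/3 ok · (2,2)N 4/5 ok · (2,3)N 3/5 ok · (2,5)N 3/6 ok · (2,6)S 2/6 unhappy · (2,7)S 1/3 unhappy
Row 3: (3,1)N 3/3 ok · (3,2)N 4/6 ok · (3,3)S 2/5 ok · (3,4)S 3/6 ok · (3,5)N 2/5 ok · (3,6)N 3/7 ok · (3,7)N 1/4 unhappy
Row 4: (4,3)S 2/4 ok · (4,5)S 2/5 ok · (4,7)S 0/3 unhappy
Row 5: (5,4)N 0/3 unhappy · (5,5)S 1/2 ok · (5,7)N 0/1 unhappy
Unsatisfied: (1,5), (2,6), (2,7), (3,7), (4,7), (5,4), (5,7) — 7 in total.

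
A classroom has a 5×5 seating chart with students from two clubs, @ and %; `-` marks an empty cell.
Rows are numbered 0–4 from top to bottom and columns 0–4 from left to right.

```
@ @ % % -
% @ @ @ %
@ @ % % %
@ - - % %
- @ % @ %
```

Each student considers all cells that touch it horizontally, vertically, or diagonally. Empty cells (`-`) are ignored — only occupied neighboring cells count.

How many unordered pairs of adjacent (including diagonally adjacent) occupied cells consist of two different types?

Scan each occupied cell's neighbors to the right and below (and the two forward diagonals) so each pair is counted once.
From row 0: 8 unlike of 14 pairs (running 8/14).
From row 1: 10 unlike of 17 pairs (running 18/31).
From row 2: 1 unlike of 11 pairs (running 19/42).
From row 3: 2 unlike of 7 pairs (running 21/49).
From row 4: 3 unlike of 3 pairs (running 24/52).
Total adjacent occupied pairs: 52; unlike-type pairs: 24.

24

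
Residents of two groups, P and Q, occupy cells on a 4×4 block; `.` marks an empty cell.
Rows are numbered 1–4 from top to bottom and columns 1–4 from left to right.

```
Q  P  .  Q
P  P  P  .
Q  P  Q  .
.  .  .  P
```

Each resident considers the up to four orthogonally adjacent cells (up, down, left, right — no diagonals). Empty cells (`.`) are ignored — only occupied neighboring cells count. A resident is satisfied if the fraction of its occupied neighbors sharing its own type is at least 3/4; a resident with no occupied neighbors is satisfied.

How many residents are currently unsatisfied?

7

Row 1: (1,1)Q 0/2 unhappy · (1,2)P 1/2 unhappy · (1,4)Q 0/0 ok
Row 2: (2,1)P 1/3 unhappy · (2,2)P 4/4 ok · (2,3)P 1/2 unhappy
Row 3: (3,1)Q 0/2 unhappy · (3,2)P 1/3 unhappy · (3,3)Q 0/2 unhappy
Row 4: (4,4)P 0/0 ok
Unsatisfied: (1,1), (1,2), (2,1), (2,3), (3,1), (3,2), (3,3) — 7 in total.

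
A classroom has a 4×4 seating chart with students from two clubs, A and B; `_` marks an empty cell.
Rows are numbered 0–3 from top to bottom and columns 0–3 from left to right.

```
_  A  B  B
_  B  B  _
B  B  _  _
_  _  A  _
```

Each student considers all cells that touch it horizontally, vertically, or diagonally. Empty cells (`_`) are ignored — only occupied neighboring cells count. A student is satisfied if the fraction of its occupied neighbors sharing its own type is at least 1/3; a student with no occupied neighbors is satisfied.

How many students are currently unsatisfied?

Row 0: (0,1)A 0/3 not · (0,2)B 3/4 satisfied · (0,3)B 2/2 satisfied
Row 1: (1,1)B 4/5 satisfied · (1,2)B 4/5 satisfied
Row 2: (2,0)B 2/2 satisfied · (2,1)B 3/4 satisfied
Row 3: (3,2)A 0/1 not
Unsatisfied: (0,1), (3,2) — 2 in total.

2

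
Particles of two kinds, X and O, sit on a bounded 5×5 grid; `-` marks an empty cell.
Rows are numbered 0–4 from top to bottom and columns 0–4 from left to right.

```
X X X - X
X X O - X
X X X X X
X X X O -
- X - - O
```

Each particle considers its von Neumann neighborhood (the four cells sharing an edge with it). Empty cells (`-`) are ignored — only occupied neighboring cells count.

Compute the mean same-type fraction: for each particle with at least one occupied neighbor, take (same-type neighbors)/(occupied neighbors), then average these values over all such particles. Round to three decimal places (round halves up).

0.796

Row 0: (0,0)X 2/2 · (0,1)X 3/3 · (0,2)X 1/2 · (0,4)X 1/1
Row 1: (1,0)X 3/3 · (1,1)X 3/4 · (1,2)O 0/3 · (1,4)X 2/2
Row 2: (2,0)X 3/3 · (2,1)X 4/4 · (2,2)X 3/4 · (2,3)X 2/3 · (2,4)X 2/2
Row 3: (3,0)X 2/2 · (3,1)X 4/4 · (3,2)X 2/3 · (3,3)O 0/2
Row 4: (4,1)X 1/1 · (4,4)O — no occupied neighbors
Sum over 18 particles: 2/2 + 3/3 + 1/2 + 1/1 + 3/3 + 3/4 + 0/3 + 2/2 + 3/3 + 4/4 + 3/4 + 2/3 + 2/2 + 2/2 + 4/4 + 2/3 + 0/2 + 1/1 = 43/3; mean = 43/3 ÷ 18 = 43/54 = 0.796296… → 0.796.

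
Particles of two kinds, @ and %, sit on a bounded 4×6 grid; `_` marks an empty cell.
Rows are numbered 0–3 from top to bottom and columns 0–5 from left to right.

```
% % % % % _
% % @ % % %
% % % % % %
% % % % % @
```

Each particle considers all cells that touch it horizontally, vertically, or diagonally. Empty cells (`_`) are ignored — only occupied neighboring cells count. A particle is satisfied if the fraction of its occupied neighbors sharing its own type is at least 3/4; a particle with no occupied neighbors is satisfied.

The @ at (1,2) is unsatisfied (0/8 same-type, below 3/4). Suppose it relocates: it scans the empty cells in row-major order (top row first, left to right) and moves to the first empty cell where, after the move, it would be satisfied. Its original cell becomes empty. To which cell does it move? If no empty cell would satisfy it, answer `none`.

Vacating (1,2). Empty cells in order:
  (0,5): 0/3 same-type → still unsatisfied.

none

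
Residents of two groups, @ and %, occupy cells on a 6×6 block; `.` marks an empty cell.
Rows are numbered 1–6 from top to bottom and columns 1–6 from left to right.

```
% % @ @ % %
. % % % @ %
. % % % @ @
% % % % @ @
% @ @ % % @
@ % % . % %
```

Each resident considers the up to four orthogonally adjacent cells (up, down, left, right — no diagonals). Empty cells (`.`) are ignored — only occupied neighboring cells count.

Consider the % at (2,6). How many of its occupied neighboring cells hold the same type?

Occupied neighbors of (2,6): (1,6)=%, (3,6)=@, (2,5)=@.
Same type (%): 1 of 3.

1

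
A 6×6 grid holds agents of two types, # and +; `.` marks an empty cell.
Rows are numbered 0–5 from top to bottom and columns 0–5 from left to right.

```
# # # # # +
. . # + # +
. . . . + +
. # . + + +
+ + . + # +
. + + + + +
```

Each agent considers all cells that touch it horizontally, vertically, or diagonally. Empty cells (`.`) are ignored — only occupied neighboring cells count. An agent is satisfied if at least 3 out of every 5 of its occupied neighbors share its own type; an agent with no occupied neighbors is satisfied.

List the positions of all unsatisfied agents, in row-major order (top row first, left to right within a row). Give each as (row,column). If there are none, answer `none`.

(0,4), (0,5), (1,3), (1,4), (3,1), (4,4)

Row 0: (0,0)# 1/1 satisfied · (0,1)# 3/3 satisfied · (0,2)# 3/4 satisfied · (0,3)# 4/5 satisfied · (0,4)# 2/5 not · (0,5)+ 1/3 not
Row 1: (1,2)# 3/4 satisfied · (1,3)+ 1/6 not · (1,4)# 2/7 not · (1,5)+ 3/5 satisfied
Row 2: (2,4)+ 6/7 satisfied · (2,5)+ 4/5 satisfied
Row 3: (3,1)# 0/2 not · (3,3)+ 3/4 satisfied · (3,4)+ 6/7 satisfied · (3,5)+ 4/5 satisfied
Row 4: (4,0)+ 2/3 satisfied · (4,1)+ 3/4 satisfied · (4,3)+ 5/6 satisfied · (4,4)# 0/8 not · (4,5)+ 4/5 satisfied
Row 5: (5,1)+ 3/3 satisfied · (5,2)+ 4/4 satisfied · (5,3)+ 3/4 satisfied · (5,4)+ 4/5 satisfied · (5,5)+ 2/3 satisfied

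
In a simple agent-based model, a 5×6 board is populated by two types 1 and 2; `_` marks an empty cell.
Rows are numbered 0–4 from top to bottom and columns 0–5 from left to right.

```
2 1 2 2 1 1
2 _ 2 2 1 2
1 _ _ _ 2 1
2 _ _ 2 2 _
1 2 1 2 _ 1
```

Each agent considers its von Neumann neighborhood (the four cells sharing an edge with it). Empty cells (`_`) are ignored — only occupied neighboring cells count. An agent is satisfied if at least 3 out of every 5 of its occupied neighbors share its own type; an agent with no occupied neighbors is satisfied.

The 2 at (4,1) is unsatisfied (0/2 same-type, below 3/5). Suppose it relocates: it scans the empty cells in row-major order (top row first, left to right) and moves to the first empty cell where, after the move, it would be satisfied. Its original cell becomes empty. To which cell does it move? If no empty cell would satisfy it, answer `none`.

Vacating (4,1). Empty cells in order:
  (1,1): 2/3 same-type → satisfied — stop here.

(1,1)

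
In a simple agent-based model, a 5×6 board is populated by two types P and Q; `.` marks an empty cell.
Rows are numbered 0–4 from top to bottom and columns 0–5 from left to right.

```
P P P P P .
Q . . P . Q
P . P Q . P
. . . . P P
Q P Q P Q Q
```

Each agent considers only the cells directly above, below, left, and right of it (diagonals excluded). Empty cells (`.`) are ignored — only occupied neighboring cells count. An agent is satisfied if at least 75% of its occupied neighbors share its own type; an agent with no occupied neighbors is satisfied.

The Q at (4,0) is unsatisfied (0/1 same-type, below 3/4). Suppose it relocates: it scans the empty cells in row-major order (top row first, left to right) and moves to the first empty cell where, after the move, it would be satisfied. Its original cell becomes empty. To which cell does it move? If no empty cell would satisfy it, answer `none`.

none

Vacating (4,0). Empty cells in order:
  (0,5): 1/2 same-type → still unsatisfied.
  (1,1): 1/2 same-type → still unsatisfied.
  (1,2): 0/3 same-type → still unsatisfied.
  (1,4): 1/3 same-type → still unsatisfied.
  (2,1): 0/2 same-type → still unsatisfied.
  (2,4): 1/3 same-type → still unsatisfied.
  (3,0): 0/1 same-type → still unsatisfied.
  (3,1): 0/1 same-type → still unsatisfied.
  (3,2): 1/2 same-type → still unsatisfied.
  (3,3): 1/3 same-type → still unsatisfied.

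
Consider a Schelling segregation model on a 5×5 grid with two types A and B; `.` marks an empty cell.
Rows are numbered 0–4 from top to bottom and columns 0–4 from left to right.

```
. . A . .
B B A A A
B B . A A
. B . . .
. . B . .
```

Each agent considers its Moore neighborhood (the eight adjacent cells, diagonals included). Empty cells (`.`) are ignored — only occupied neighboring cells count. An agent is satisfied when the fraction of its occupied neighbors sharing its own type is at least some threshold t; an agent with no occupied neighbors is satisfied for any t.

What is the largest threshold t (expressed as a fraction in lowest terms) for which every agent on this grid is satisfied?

3/5

(0,2)A 2/3
(1,0)B 3/3
(1,1)B 3/5
(1,2)A 3/5
(1,3)A 5/5
(1,4)A 3/3
(2,0)B 4/4
(2,1)B 4/5
(2,3)A 4/4
(2,4)A 3/3
(3,1)B 3/3
(4,2)B 1/1
The smallest same-type fraction is 3/5 at (1,1), which reduces to 3/5. Any threshold above that leaves this agent unsatisfied.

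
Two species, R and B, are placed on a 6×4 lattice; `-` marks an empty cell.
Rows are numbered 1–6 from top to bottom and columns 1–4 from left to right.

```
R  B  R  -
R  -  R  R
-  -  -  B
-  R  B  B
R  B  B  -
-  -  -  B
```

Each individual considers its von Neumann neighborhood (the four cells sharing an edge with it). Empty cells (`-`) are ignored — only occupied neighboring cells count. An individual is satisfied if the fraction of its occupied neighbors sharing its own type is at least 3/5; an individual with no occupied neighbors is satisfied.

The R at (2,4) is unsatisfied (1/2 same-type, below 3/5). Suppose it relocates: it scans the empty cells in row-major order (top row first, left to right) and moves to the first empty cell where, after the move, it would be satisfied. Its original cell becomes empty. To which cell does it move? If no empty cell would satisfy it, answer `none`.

Vacating (2,4). Empty cells in order:
  (1,4): 1/1 same-type → satisfied — stop here.

(1,4)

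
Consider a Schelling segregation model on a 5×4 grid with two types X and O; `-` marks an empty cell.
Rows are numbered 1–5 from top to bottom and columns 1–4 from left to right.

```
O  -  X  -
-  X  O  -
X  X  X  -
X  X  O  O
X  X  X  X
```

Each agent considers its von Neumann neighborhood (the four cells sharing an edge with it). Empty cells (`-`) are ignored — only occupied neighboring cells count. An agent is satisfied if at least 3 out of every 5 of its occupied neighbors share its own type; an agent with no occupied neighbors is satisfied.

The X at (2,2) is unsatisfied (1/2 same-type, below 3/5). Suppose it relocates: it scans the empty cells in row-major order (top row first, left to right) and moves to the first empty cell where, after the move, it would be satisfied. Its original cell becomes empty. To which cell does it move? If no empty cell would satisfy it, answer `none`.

Vacating (2,2). Empty cells in order:
  (1,2): 1/2 same-type → still unsatisfied.
  (1,4): 1/1 same-type → satisfied — stop here.

(1,4)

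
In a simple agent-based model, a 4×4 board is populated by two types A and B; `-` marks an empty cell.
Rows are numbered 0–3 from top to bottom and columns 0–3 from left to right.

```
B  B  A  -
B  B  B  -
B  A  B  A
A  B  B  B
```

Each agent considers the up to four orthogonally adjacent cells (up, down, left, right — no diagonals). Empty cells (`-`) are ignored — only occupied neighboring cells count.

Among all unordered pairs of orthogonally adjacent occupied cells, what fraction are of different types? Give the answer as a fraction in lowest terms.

Scan each occupied cell's neighbors to the right and below so each pair is counted once.
From row 0: 2 unlike of 5 pairs (running 2/5).
From row 1: 1 unlike of 5 pairs (running 3/10).
From row 2: 6 unlike of 7 pairs (running 9/17).
From row 3: 1 unlike of 3 pairs (running 10/20).
Total adjacent occupied pairs: 20; unlike-type pairs: 10.
10/20 reduces to 1/2.

1/2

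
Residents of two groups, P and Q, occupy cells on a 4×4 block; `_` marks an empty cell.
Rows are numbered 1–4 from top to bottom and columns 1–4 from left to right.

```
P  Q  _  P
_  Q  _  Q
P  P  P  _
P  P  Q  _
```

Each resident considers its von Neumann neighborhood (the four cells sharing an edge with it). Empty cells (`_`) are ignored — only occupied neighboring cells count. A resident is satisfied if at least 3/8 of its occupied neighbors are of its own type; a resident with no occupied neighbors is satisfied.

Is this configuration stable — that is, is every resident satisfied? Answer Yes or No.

No

Row 1: (1,1)P 0/1 not · (1,2)Q 1/2 satisfied · (1,4)P 0/1 not
Row 2: (2,2)Q 1/2 satisfied · (2,4)Q 0/1 not
Row 3: (3,1)P 2/2 satisfied · (3,2)P 3/4 satisfied · (3,3)P 1/2 satisfied
Row 4: (4,1)P 2/2 satisfied · (4,2)P 2/3 satisfied · (4,3)Q 0/2 not
For instance (1,1) has only 0/1 same-type neighbors, below 3/8.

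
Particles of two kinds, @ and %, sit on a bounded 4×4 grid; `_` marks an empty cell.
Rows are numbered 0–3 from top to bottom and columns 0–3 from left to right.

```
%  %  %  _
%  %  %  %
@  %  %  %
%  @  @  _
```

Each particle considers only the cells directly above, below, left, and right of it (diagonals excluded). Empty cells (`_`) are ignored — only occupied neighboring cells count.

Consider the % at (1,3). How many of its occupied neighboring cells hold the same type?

Occupied neighbors of (1,3): (2,3)=%, (1,2)=%.
Same type (%): 2 of 2.

2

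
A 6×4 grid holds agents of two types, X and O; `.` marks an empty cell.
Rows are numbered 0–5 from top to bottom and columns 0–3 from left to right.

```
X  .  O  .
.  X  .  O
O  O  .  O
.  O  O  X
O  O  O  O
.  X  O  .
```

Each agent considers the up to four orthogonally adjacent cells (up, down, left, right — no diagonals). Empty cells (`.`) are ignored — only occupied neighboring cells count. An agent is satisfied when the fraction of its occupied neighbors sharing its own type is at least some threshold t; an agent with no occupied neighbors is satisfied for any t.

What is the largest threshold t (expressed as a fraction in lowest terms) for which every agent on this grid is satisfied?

0/1

Row 0: (0,0)X — no occupied neighbors · (0,2)O — no occupied neighbors
Row 1: (1,1)X 0/1 · (1,3)O 1/1
Row 2: (2,0)O 1/1 · (2,1)O 2/3 · (2,3)O 1/2
Row 3: (3,1)O 3/3 · (3,2)O 2/3 · (3,3)X 0/3
Row 4: (4,0)O 1/1 · (4,1)O 3/4 · (4,2)O 4/4 · (4,3)O 1/2
Row 5: (5,1)X 0/2 · (5,2)O 1/2
The smallest same-type fraction is 0/1 at (1,1), which reduces to 0/1. Any threshold above that leaves this agent unsatisfied.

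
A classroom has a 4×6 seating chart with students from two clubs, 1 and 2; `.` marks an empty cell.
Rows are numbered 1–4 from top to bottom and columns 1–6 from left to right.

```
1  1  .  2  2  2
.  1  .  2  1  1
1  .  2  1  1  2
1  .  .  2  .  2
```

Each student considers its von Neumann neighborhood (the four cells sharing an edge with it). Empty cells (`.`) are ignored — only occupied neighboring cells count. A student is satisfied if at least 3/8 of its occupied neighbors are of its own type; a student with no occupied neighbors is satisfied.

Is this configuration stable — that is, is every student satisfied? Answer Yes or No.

No

(1,1)1 1/1 satisfied
(1,2)1 2/2 satisfied
(1,4)2 2/2 satisfied
(1,5)2 2/3 satisfied
(1,6)2 1/2 satisfied
(2,2)1 1/1 satisfied
(2,4)2 1/3 not
(2,5)1 2/4 satisfied
(2,6)1 1/3 not
(3,1)1 1/1 satisfied
(3,3)2 0/1 not
(3,4)1 1/4 not
(3,5)1 2/3 satisfied
(3,6)2 1/3 not
(4,1)1 1/1 satisfied
(4,4)2 0/1 not
(4,6)2 1/1 satisfied
For instance (2,4) has only 1/3 same-type neighbors, below 3/8.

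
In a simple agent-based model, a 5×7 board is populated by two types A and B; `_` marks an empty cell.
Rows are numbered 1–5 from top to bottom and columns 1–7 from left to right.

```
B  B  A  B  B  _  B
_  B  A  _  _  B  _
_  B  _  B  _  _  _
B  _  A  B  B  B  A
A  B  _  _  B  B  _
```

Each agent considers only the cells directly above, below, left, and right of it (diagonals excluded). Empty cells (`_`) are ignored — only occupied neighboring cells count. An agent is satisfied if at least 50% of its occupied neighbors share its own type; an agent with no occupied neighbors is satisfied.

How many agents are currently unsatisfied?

6

(1,1)B 1/1 ✓
(1,2)B 2/3 ✓
(1,3)A 1/3 ✗
(1,4)B 1/2 ✓
(1,5)B 1/1 ✓
(1,7)B 0/0 ✓
(2,2)B 2/3 ✓
(2,3)A 1/2 ✓
(2,6)B 0/0 ✓
(3,2)B 1/1 ✓
(3,4)B 1/1 ✓
(4,1)B 0/1 ✗
(4,3)A 0/1 ✗
(4,4)B 2/3 ✓
(4,5)B 3/3 ✓
(4,6)B 2/3 ✓
(4,7)A 0/1 ✗
(5,1)A 0/2 ✗
(5,2)B 0/1 ✗
(5,5)B 2/2 ✓
(5,6)B 2/2 ✓
Unsatisfied: (1,3), (4,1), (4,3), (4,7), (5,1), (5,2) — 6 in total.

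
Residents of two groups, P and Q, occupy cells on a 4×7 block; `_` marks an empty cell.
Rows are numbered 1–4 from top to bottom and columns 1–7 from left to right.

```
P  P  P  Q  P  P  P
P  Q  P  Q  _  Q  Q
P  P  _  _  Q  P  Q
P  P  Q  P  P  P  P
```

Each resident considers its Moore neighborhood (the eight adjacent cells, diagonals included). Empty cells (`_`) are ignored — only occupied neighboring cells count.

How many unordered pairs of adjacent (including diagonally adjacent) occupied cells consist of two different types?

Scan each occupied cell's neighbors to the right and below (and the two forward diagonals) so each pair is counted once.
Row 1: P(1,1)–P(1,2)= P(1,1)–P(2,1)= P(1,1)–Q(2,2)≠ P(1,2)–P(1,3)= P(1,2)–Q(2,2)≠ P(1,2)–P(2,3)= P(1,2)–P(2,1)= P(1,3)–Q(1,4)≠ P(1,3)–P(2,3)= P(1,3)–Q(2,4)≠ P(1,3)–Q(2,2)≠ Q(1,4)–P(1,5)≠ Q(1,4)–Q(2,4)= Q(1,4)–P(2,3)≠ P(1,5)–P(1,6)= P(1,5)–Q(2,6)≠ P(1,5)–Q(2,4)≠ P(1,6)–P(1,7)= P(1,6)–Q(2,6)≠ P(1,6)–Q(2,7)≠ P(1,7)–Q(2,7)≠ P(1,7)–Q(2,6)≠  → 13/22 unlike.
Row 2: P(2,1)–Q(2,2)≠ P(2,1)–P(3,1)= P(2,1)–P(3,2)= Q(2,2)–P(2,3)≠ Q(2,2)–P(3,2)≠ Q(2,2)–P(3,1)≠ P(2,3)–Q(2,4)≠ P(2,3)–P(3,2)= Q(2,4)–Q(3,5)= Q(2,6)–Q(2,7)= Q(2,6)–P(3,6)≠ Q(2,6)–Q(3,7)= Q(2,6)–Q(3,5)= Q(2,7)–Q(3,7)= Q(2,7)–P(3,6)≠  → 7/15 unlike.
Row 3: P(3,1)–P(3,2)= P(3,1)–P(4,1)= P(3,1)–P(4,2)= P(3,2)–P(4,2)= P(3,2)–Q(4,3)≠ P(3,2)–P(4,1)= Q(3,5)–P(3,6)≠ Q(3,5)–P(4,5)≠ Q(3,5)–P(4,6)≠ Q(3,5)–P(4,4)≠ P(3,6)–Q(3,7)≠ P(3,6)–P(4,6)= P(3,6)–P(4,7)= P(3,6)–P(4,5)= Q(3,7)–P(4,7)≠ Q(3,7)–P(4,6)≠  → 8/16 unlike.
Row 4: P(4,1)–P(4,2)= P(4,2)–Q(4,3)≠ Q(4,3)–P(4,4)≠ P(4,4)–P(4,5)= P(4,5)–P(4,6)= P(4,6)–P(4,7)=  → 2/6 unlike.
Total adjacent occupied pairs: 59; unlike-type pairs: 30.

30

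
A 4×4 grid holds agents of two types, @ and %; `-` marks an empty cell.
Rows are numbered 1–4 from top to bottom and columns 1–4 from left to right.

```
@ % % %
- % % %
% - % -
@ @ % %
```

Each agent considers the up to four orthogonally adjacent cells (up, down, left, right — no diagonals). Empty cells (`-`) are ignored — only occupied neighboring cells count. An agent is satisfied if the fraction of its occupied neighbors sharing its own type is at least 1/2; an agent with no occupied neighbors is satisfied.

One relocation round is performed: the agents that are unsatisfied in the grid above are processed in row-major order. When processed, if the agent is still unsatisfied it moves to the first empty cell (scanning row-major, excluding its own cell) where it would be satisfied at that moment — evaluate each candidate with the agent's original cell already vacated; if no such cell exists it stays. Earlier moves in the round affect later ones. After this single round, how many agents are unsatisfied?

Initially unsatisfied (in order): (1,1), (3,1).
  (1,1): no empty cell satisfies it; stays.
  (3,1) → (2,1).
Resulting grid:
@ % % %
% % % %
- - % -
@ @ % %
Unsatisfied now: (1,1).

1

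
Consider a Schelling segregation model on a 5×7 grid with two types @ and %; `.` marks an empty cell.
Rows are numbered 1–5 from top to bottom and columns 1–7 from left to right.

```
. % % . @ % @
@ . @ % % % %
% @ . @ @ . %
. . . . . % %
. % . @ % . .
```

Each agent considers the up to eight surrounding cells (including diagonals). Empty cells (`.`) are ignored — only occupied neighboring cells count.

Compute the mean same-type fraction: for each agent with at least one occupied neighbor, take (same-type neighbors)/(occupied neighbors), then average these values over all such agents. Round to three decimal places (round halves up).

0.455

Row 1: (1,2)% 1/3 · (1,3)% 2/3 · (1,5)@ 0/4 · (1,6)% 3/5 · (1,7)@ 0/3
Row 2: (2,1)@ 1/3 · (2,3)@ 2/5 · (2,4)% 2/6 · (2,5)% 3/6 · (2,6)% 4/7 · (2,7)% 3/4
Row 3: (3,1)% 0/2 · (3,2)@ 2/3 · (3,4)@ 2/4 · (3,5)@ 1/5 · (3,7)% 4/4
Row 4: (4,6)% 3/4 · (4,7)% 2/2
Row 5: (5,2)% — no occupied neighbors · (5,4)@ 0/1 · (5,5)% 1/2
Sum over 20 agents: 1/3 + 2/3 + 0/4 + 3/5 + 0/3 + 1/3 + 2/5 + 2/6 + 3/6 + 4/7 + 3/4 + 0/2 + 2/3 + 2/4 + 1/5 + 4/4 + 3/4 + 2/2 + 0/1 + 1/2 = 956/105; mean = 956/105 ÷ 20 = 239/525 = 0.455238… → 0.455.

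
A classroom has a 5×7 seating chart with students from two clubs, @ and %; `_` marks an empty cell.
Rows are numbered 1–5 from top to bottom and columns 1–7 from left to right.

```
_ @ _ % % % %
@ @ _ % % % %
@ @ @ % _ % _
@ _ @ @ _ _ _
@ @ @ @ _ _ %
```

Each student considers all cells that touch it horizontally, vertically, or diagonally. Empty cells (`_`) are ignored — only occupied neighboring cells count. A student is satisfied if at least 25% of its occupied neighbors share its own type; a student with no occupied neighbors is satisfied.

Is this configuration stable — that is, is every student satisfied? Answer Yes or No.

Yes

Row 1: (1,2)@ 2/2 ok · (1,4)% 3/3 ok · (1,5)% 5/5 ok · (1,6)% 5/5 ok · (1,7)% 3/3 ok
Row 2: (2,1)@ 4/4 ok · (2,2)@ 5/5 ok · (2,4)% 4/5 ok · (2,5)% 7/7 ok · (2,6)% 6/6 ok · (2,7)% 4/4 ok
Row 3: (3,1)@ 4/4 ok · (3,2)@ 6/6 ok · (3,3)@ 4/6 ok · (3,4)% 2/5 ok · (3,6)% 3/3 ok
Row 4: (4,1)@ 4/4 ok · (4,3)@ 6/7 ok · (4,4)@ 4/5 ok
Row 5: (5,1)@ 2/2 ok · (5,2)@ 4/4 ok · (5,3)@ 4/4 ok · (5,4)@ 3/3 ok · (5,7)% 0/0 ok
All meet the threshold, so the configuration is stable.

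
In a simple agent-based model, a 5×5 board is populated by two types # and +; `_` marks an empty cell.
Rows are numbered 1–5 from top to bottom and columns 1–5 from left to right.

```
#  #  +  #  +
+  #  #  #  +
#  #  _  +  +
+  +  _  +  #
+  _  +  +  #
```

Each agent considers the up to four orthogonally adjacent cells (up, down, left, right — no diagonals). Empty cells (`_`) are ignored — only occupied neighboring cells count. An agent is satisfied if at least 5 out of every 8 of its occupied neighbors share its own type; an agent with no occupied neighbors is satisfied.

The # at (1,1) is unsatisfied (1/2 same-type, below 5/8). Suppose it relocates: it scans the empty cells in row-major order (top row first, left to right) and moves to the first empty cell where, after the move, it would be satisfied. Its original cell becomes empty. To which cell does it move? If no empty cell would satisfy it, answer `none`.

Vacating (1,1). Empty cells in order:
  (3,3): 2/3 same-type → satisfied — stop here.

(3,3)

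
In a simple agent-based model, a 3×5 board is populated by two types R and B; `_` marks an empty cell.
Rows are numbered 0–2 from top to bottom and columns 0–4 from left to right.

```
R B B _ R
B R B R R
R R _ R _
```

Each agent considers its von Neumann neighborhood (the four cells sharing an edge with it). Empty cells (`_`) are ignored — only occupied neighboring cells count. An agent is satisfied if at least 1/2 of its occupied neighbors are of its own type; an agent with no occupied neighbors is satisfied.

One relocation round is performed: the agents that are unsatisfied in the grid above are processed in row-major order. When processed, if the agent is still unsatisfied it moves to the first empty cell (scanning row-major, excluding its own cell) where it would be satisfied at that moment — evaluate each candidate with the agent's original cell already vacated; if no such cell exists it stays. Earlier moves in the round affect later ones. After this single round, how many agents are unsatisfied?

0

Initially unsatisfied (in order): (0,0), (0,1), (1,0), (1,1), (1,2).
  (0,0) → (0,3).
  (0,1): now satisfied by earlier moves; stays.
  (1,0) → (0,0).
  (1,1) → (1,0).
  (1,2): now satisfied by earlier moves; stays.
Resulting grid:
B B B R R
R _ B R R
R R _ R _
All satisfied now.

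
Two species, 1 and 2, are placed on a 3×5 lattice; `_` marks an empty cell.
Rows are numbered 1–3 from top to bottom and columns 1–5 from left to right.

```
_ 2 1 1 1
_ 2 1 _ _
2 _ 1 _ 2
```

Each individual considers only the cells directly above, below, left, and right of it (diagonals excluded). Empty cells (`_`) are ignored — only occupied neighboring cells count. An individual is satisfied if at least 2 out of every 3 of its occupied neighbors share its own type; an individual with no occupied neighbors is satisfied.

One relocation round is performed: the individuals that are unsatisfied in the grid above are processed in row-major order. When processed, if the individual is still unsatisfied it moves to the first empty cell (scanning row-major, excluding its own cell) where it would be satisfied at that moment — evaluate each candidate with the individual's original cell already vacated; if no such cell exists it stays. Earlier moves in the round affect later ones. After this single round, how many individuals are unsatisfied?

0

Initially unsatisfied (in order): (1,2), (2,2).
  (1,2) → (1,1).
  (2,2) → (2,1).
Resulting grid:
2 _ 1 1 1
2 _ 1 _ _
2 _ 1 _ 2
All satisfied now.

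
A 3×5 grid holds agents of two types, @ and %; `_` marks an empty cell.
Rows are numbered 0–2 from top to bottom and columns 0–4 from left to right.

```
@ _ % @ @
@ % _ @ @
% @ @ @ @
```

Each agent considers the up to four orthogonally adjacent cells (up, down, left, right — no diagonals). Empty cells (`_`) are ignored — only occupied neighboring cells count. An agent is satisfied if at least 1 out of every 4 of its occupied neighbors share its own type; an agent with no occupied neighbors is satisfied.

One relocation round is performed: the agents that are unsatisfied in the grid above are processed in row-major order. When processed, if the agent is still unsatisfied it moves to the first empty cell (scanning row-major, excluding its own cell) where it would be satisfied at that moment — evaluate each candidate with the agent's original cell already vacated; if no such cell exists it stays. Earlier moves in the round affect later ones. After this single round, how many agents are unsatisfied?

Initially unsatisfied (in order): (0,2), (1,1), (2,0).
  (0,2) → (0,1).
  (1,1): now satisfied by earlier moves; stays.
  (2,0) → (0,2).
Resulting grid:
@ % % @ @
@ % _ @ @
_ @ @ @ @
All satisfied now.

0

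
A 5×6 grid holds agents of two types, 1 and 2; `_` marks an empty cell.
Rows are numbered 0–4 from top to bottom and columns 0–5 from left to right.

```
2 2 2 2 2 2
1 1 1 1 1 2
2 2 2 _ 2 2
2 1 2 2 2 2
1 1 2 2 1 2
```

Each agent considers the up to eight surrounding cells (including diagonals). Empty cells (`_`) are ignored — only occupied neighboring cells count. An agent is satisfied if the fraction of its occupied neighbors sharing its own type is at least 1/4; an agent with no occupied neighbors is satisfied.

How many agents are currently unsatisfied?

(0,0)2 1/3 ok
(0,1)2 2/5 ok
(0,2)2 2/5 ok
(0,3)2 2/5 ok
(0,4)2 3/5 ok
(0,5)2 2/3 ok
(1,0)1 1/5 unhappy
(1,1)1 2/8 ok
(1,2)1 2/7 ok
(1,3)1 2/7 ok
(1,4)1 1/7 unhappy
(1,5)2 4/5 ok
(2,0)2 2/5 ok
(2,1)2 4/8 ok
(2,2)2 3/7 ok
(2,4)2 5/7 ok
(2,5)2 4/5 ok
(3,0)2 2/5 ok
(3,1)1 2/8 ok
(3,2)2 5/7 ok
(3,3)2 6/7 ok
(3,4)2 6/7 ok
(3,5)2 4/5 ok
(4,0)1 2/3 ok
(4,1)1 2/5 ok
(4,2)2 3/5 ok
(4,3)2 4/5 ok
(4,4)1 0/5 unhappy
(4,5)2 2/3 ok
Unsatisfied: (1,0), (1,4), (4,4) — 3 in total.

3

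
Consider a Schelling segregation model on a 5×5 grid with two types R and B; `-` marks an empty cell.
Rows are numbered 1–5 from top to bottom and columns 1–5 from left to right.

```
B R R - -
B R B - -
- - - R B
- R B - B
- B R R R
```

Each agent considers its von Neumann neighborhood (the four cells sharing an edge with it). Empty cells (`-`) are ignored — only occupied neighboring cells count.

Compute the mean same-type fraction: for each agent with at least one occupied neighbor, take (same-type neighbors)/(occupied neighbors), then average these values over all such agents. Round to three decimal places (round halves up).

Row 1: (1,1)B 1/2 · (1,2)R 2/3 · (1,3)R 1/2
Row 2: (2,1)B 1/2 · (2,2)R 1/3 · (2,3)B 0/2
Row 3: (3,4)R 0/1 · (3,5)B 1/2
Row 4: (4,2)R 0/2 · (4,3)B 0/2 · (4,5)B 1/2
Row 5: (5,2)B 0/2 · (5,3)R 1/3 · (5,4)R 2/2 · (5,5)R 1/2
Sum over 15 agents: 1/2 + 2/3 + 1/2 + 1/2 + 1/3 + 0/2 + 0/1 + 1/2 + 0/2 + 0/2 + 1/2 + 0/2 + 1/3 + 2/2 + 1/2 = 16/3; mean = 16/3 ÷ 15 = 16/45 = 0.355555… → 0.356.

0.356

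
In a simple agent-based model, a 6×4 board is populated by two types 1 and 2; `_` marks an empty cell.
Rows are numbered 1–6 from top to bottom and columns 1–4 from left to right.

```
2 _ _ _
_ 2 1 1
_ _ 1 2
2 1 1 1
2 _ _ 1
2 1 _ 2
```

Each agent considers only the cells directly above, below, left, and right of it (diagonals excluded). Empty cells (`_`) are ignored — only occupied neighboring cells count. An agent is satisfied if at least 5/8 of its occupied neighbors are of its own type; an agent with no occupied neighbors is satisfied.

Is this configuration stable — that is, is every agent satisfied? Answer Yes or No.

No

(1,1)2 0/0 satisfied
(2,2)2 0/1 not
(2,3)1 2/3 satisfied
(2,4)1 1/2 not
(3,3)1 2/3 satisfied
(3,4)2 0/3 not
(4,1)2 1/2 not
(4,2)1 1/2 not
(4,3)1 3/3 satisfied
(4,4)1 2/3 satisfied
(5,1)2 2/2 satisfied
(5,4)1 1/2 not
(6,1)2 1/2 not
(6,2)1 0/1 not
(6,4)2 0/1 not
For instance (2,2) has only 0/1 same-type neighbors, below 5/8.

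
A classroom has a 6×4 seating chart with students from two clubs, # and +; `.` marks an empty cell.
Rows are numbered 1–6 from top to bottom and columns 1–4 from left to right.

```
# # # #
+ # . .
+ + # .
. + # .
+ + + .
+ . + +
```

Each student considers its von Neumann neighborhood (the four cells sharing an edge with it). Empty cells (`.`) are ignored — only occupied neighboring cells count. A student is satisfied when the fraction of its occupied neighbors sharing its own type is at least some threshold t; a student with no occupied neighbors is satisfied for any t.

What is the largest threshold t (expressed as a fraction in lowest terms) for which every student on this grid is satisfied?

1/3

(1,1)# 1/2
(1,2)# 3/3
(1,3)# 2/2
(1,4)# 1/1
(2,1)+ 1/3
(2,2)# 1/3
(3,1)+ 2/2
(3,2)+ 2/4
(3,3)# 1/2
(4,2)+ 2/3
(4,3)# 1/3
(5,1)+ 2/2
(5,2)+ 3/3
(5,3)+ 2/3
(6,1)+ 1/1
(6,3)+ 2/2
(6,4)+ 1/1
The smallest same-type fraction is 1/3 at (2,1), which reduces to 1/3. Any threshold above that leaves this student unsatisfied.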